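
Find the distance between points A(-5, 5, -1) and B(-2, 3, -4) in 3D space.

d = √[(x₂-x₁)² + (y₂-y₁)² + (z₂-z₁)²]
  = √[3² + (-2)² + (-3)²]
  = √[9 + 4 + 9]
  = √22
  ≈ 4.69

4.69


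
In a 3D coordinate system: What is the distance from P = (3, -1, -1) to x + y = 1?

distance = |a·x₀ + b·y₀ + c·z₀ - d| / √(a² + b² + c²)
  = |1·3 + 1·(-1) + 0·(-1) - 1| / √(1² + 1² + 0²)
  = |3 - 1 + 0 - 1| / √(1 + 1 + 0)
  = |1| / √2
  = 1 / 1.414
  ≈ 0.7071

0.7071


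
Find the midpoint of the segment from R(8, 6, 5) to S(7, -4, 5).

M = ((x₁+x₂)/2, (y₁+y₂)/2, (z₁+z₂)/2)
  = ((8 + 7)/2, (6 - 4)/2, (5 + 5)/2)
  = (15/2, 2/2, 10/2)
  = (7.5, 1, 5)

(7.5, 1, 5)


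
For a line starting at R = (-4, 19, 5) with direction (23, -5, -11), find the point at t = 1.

P(t) = R + t·d
  = (-4 + 23·1, 19 + (-5)·1, 5 + (-11)·1)
  = (-4 + 23, 19 - 5, 5 - 11)
  = (19, 14, -6)

(19, 14, -6)


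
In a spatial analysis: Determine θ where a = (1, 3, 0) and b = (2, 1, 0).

a·b = 1·2 + 3·1 + 0·0 = 2 + 3 + 0 = 5
|a| = √(1² + 3² + 0²) = √10 ≈ 3.162
|b| = √(2² + 1² + 0²) = √5 ≈ 2.236
cos θ = (a·b)/(|a||b|) = 5/(3.162·2.236) ≈ 0.7071
θ = arccos(0.7071) ≈ 45°

45°


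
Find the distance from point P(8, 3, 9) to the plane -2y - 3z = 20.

distance = |a·x₀ + b·y₀ + c·z₀ - d| / √(a² + b² + c²)
  = |0·8 + (-2)·3 + (-3)·9 - 20| / √(0² + (-2)² + (-3)²)
  = |0 - 6 - 27 - 20| / √(0 + 4 + 9)
  = |-53| / √13
  = 53 / 3.606
  ≈ 14.7

14.7


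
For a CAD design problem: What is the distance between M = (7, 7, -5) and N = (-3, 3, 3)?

d = √[(x₂-x₁)² + (y₂-y₁)² + (z₂-z₁)²]
  = √[(-10)² + (-4)² + 8²]
  = √[100 + 16 + 64]
  = √180
  ≈ 13.42

13.42


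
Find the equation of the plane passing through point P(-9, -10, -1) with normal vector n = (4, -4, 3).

The plane through P with normal n = (a, b, c) satisfies n·(r - P) = 0,
i.e. ax + by + cz = a·x₀ + b·y₀ + c·z₀.
d = 4·(-9) + (-4)·(-10) + 3·(-1)
  = -36 + 40 - 3
  = 1
Equation: 4x - 4y + 3z = 1

4x - 4y + 3z = 1


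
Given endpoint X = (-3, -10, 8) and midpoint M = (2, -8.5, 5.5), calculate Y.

Y = 2M - X
  = (2·2 - (-3), 2·(-8.5) - (-10), 2·5.5 - 8)
  = (4 + 3, -17 + 10, 11 - 8)
  = (7, -7, 3)

(7, -7, 3)


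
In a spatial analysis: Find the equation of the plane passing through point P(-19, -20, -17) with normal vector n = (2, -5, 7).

The plane through P with normal n = (a, b, c) satisfies n·(r - P) = 0,
i.e. ax + by + cz = a·x₀ + b·y₀ + c·z₀.
d = 2·(-19) + (-5)·(-20) + 7·(-17)
  = -38 + 100 - 119
  = -57
Equation: 2x - 5y + 7z = -57

2x - 5y + 7z = -57


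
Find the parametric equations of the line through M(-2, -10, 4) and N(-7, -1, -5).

Direction vector d = N - M = (-7 + 2, -1 + 10, -5 - 4) = (-5, 9, -9)
Parametric form r = M + t·d:
x = -2 - 5t, y = -10 + 9t, z = 4 - 9t

x = -2 - 5t, y = -10 + 9t, z = 4 - 9t


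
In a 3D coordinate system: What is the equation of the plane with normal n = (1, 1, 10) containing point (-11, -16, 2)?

The plane through P with normal n = (a, b, c) satisfies n·(r - P) = 0,
i.e. ax + by + cz = a·x₀ + b·y₀ + c·z₀.
d = 1·(-11) + 1·(-16) + 10·2
  = -11 - 16 + 20
  = -7
Equation: x + y + 10z = -7

x + y + 10z = -7


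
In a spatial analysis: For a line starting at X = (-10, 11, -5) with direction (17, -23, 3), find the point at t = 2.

P(t) = X + t·d
  = (-10 + 17·2, 11 + (-23)·2, -5 + 3·2)
  = (-10 + 34, 11 - 46, -5 + 6)
  = (24, -35, 1)

(24, -35, 1)


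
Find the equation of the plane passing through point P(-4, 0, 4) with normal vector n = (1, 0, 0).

The plane through P with normal n = (a, b, c) satisfies n·(r - P) = 0,
i.e. ax + by + cz = a·x₀ + b·y₀ + c·z₀.
d = 1·(-4) + 0·0 + 0·4
  = -4 + 0 + 0
  = -4
Equation: x = -4

x = -4


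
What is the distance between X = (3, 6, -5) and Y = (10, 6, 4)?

d = √[(x₂-x₁)² + (y₂-y₁)² + (z₂-z₁)²]
  = √[7² + 0² + 9²]
  = √[49 + 0 + 81]
  = √130
  ≈ 11.4

11.4


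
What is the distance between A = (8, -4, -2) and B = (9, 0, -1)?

d = √[(x₂-x₁)² + (y₂-y₁)² + (z₂-z₁)²]
  = √[1² + 4² + 1²]
  = √[1 + 16 + 1]
  = √18
  ≈ 4.243

4.243


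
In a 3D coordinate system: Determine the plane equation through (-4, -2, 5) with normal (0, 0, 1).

The plane through P with normal n = (a, b, c) satisfies n·(r - P) = 0,
i.e. ax + by + cz = a·x₀ + b·y₀ + c·z₀.
d = 0·(-4) + 0·(-2) + 1·5
  = 0 + 0 + 5
  = 5
Equation: z = 5

z = 5


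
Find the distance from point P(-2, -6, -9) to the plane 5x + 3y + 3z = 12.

distance = |a·x₀ + b·y₀ + c·z₀ - d| / √(a² + b² + c²)
  = |5·(-2) + 3·(-6) + 3·(-9) - 12| / √(5² + 3² + 3²)
  = |-10 - 18 - 27 - 12| / √(25 + 9 + 9)
  = |-67| / √43
  = 67 / 6.557
  ≈ 10.22

10.22


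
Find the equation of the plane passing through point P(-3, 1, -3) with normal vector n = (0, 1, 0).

The plane through P with normal n = (a, b, c) satisfies n·(r - P) = 0,
i.e. ax + by + cz = a·x₀ + b·y₀ + c·z₀.
d = 0·(-3) + 1·1 + 0·(-3)
  = 0 + 1 + 0
  = 1
Equation: y = 1

y = 1


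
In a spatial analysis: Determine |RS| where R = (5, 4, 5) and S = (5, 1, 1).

d = √[(x₂-x₁)² + (y₂-y₁)² + (z₂-z₁)²]
  = √[0² + (-3)² + (-4)²]
  = √[0 + 9 + 16]
  = √25
  ≈ 5

5


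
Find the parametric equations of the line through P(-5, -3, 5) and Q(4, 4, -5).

Direction vector d = Q - P = (4 + 5, 4 + 3, -5 - 5) = (9, 7, -10)
Parametric form r = P + t·d:
x = -5 + 9t, y = -3 + 7t, z = 5 - 10t

x = -5 + 9t, y = -3 + 7t, z = 5 - 10t


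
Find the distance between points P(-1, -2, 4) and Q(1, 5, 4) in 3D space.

d = √[(x₂-x₁)² + (y₂-y₁)² + (z₂-z₁)²]
  = √[2² + 7² + 0²]
  = √[4 + 49 + 0]
  = √53
  ≈ 7.28

7.28


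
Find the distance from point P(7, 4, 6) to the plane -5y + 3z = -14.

distance = |a·x₀ + b·y₀ + c·z₀ - d| / √(a² + b² + c²)
  = |0·7 + (-5)·4 + 3·6 - (-14)| / √(0² + (-5)² + 3²)
  = |0 - 20 + 18 + 14| / √(0 + 25 + 9)
  = |12| / √34
  = 12 / 5.831
  ≈ 2.058

2.058


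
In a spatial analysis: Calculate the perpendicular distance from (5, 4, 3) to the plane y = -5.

distance = |a·x₀ + b·y₀ + c·z₀ - d| / √(a² + b² + c²)
  = |0·5 + 1·4 + 0·3 - (-5)| / √(0² + 1² + 0²)
  = |0 + 4 + 0 + 5| / √(0 + 1 + 0)
  = |9| / √1
  = 9 / 1
  ≈ 9

9


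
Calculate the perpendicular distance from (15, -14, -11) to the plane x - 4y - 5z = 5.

distance = |a·x₀ + b·y₀ + c·z₀ - d| / √(a² + b² + c²)
  = |1·15 + (-4)·(-14) + (-5)·(-11) - 5| / √(1² + (-4)² + (-5)²)
  = |15 + 56 + 55 - 5| / √(1 + 16 + 25)
  = |121| / √42
  = 121 / 6.481
  ≈ 18.67

18.67


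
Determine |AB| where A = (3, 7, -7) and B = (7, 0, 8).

d = √[(x₂-x₁)² + (y₂-y₁)² + (z₂-z₁)²]
  = √[4² + (-7)² + 15²]
  = √[16 + 49 + 225]
  = √290
  ≈ 17.03

17.03


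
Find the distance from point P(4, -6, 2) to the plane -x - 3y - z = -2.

distance = |a·x₀ + b·y₀ + c·z₀ - d| / √(a² + b² + c²)
  = |(-1)·4 + (-3)·(-6) + (-1)·2 - (-2)| / √((-1)² + (-3)² + (-1)²)
  = |-4 + 18 - 2 + 2| / √(1 + 9 + 1)
  = |14| / √11
  = 14 / 3.317
  ≈ 4.221

4.221


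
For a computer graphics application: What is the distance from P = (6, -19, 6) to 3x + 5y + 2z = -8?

distance = |a·x₀ + b·y₀ + c·z₀ - d| / √(a² + b² + c²)
  = |3·6 + 5·(-19) + 2·6 - (-8)| / √(3² + 5² + 2²)
  = |18 - 95 + 12 + 8| / √(9 + 25 + 4)
  = |-57| / √38
  = 57 / 6.164
  ≈ 9.247

9.247


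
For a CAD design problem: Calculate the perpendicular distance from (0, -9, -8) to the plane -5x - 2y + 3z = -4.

distance = |a·x₀ + b·y₀ + c·z₀ - d| / √(a² + b² + c²)
  = |(-5)·0 + (-2)·(-9) + 3·(-8) - (-4)| / √((-5)² + (-2)² + 3²)
  = |0 + 18 - 24 + 4| / √(25 + 4 + 9)
  = |-2| / √38
  = 2 / 6.164
  ≈ 0.3244

0.3244


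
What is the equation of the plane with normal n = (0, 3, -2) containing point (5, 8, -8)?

The plane through P with normal n = (a, b, c) satisfies n·(r - P) = 0,
i.e. ax + by + cz = a·x₀ + b·y₀ + c·z₀.
d = 0·5 + 3·8 + (-2)·(-8)
  = 0 + 24 + 16
  = 40
Equation: 3y - 2z = 40

3y - 2z = 40


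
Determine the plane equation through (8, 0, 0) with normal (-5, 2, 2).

The plane through P with normal n = (a, b, c) satisfies n·(r - P) = 0,
i.e. ax + by + cz = a·x₀ + b·y₀ + c·z₀.
d = (-5)·8 + 2·0 + 2·0
  = -40 + 0 + 0
  = -40
Equation: -5x + 2y + 2z = -40

-5x + 2y + 2z = -40


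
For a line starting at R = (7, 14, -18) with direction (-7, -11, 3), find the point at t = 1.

P(t) = R + t·d
  = (7 + (-7)·1, 14 + (-11)·1, -18 + 3·1)
  = (7 - 7, 14 - 11, -18 + 3)
  = (0, 3, -15)

(0, 3, -15)


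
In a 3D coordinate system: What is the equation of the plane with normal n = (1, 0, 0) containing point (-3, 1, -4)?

The plane through P with normal n = (a, b, c) satisfies n·(r - P) = 0,
i.e. ax + by + cz = a·x₀ + b·y₀ + c·z₀.
d = 1·(-3) + 0·1 + 0·(-4)
  = -3 + 0 + 0
  = -3
Equation: x = -3

x = -3


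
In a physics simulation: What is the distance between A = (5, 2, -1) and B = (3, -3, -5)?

d = √[(x₂-x₁)² + (y₂-y₁)² + (z₂-z₁)²]
  = √[(-2)² + (-5)² + (-4)²]
  = √[4 + 25 + 16]
  = √45
  ≈ 6.708

6.708


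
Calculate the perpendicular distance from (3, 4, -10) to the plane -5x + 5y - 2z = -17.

distance = |a·x₀ + b·y₀ + c·z₀ - d| / √(a² + b² + c²)
  = |(-5)·3 + 5·4 + (-2)·(-10) - (-17)| / √((-5)² + 5² + (-2)²)
  = |-15 + 20 + 20 + 17| / √(25 + 25 + 4)
  = |42| / √54
  = 42 / 7.348
  ≈ 5.715

5.715


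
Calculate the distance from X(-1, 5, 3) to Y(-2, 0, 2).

d = √[(x₂-x₁)² + (y₂-y₁)² + (z₂-z₁)²]
  = √[(-1)² + (-5)² + (-1)²]
  = √[1 + 25 + 1]
  = √27
  ≈ 5.196

5.196


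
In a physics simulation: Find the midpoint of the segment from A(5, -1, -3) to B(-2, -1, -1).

M = ((x₁+x₂)/2, (y₁+y₂)/2, (z₁+z₂)/2)
  = ((5 - 2)/2, (-1 - 1)/2, (-3 - 1)/2)
  = (3/2, -2/2, -4/2)
  = (1.5, -1, -2)

(1.5, -1, -2)


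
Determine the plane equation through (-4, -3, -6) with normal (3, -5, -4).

The plane through P with normal n = (a, b, c) satisfies n·(r - P) = 0,
i.e. ax + by + cz = a·x₀ + b·y₀ + c·z₀.
d = 3·(-4) + (-5)·(-3) + (-4)·(-6)
  = -12 + 15 + 24
  = 27
Equation: 3x - 5y - 4z = 27

3x - 5y - 4z = 27


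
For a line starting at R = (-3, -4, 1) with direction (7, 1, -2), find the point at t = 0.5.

P(t) = R + t·d
  = (-3 + 7·0.5, -4 + 1·0.5, 1 + (-2)·0.5)
  = (-3 + 3.5, -4 + 0.5, 1 - 1)
  = (0.5, -3.5, 0)

(0.5, -3.5, 0)


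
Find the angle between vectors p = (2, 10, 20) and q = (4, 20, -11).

p·q = 2·4 + 10·20 + 20·(-11) = 8 + 200 - 220 = -12
|p| = √(2² + 10² + 20²) = √504 ≈ 22.45
|q| = √(4² + 20² + (-11)²) = √537 ≈ 23.17
cos θ = (p·q)/(|p||q|) = -12/(22.45·23.17) ≈ -0.02307
θ = arccos(-0.02307) ≈ 91.32°

91.32°


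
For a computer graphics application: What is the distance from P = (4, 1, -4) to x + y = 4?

distance = |a·x₀ + b·y₀ + c·z₀ - d| / √(a² + b² + c²)
  = |1·4 + 1·1 + 0·(-4) - 4| / √(1² + 1² + 0²)
  = |4 + 1 + 0 - 4| / √(1 + 1 + 0)
  = |1| / √2
  = 1 / 1.414
  ≈ 0.7071

0.7071


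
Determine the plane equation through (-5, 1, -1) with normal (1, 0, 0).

The plane through P with normal n = (a, b, c) satisfies n·(r - P) = 0,
i.e. ax + by + cz = a·x₀ + b·y₀ + c·z₀.
d = 1·(-5) + 0·1 + 0·(-1)
  = -5 + 0 + 0
  = -5
Equation: x = -5

x = -5


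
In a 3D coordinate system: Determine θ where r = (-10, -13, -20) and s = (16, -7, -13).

r·s = (-10)·16 + (-13)·(-7) + (-20)·(-13) = -160 + 91 + 260 = 191
|r| = √((-10)² + (-13)² + (-20)²) = √669 ≈ 25.87
|s| = √(16² + (-7)² + (-13)²) = √474 ≈ 21.77
cos θ = (r·s)/(|r||s|) = 191/(25.87·21.77) ≈ 0.3392
θ = arccos(0.3392) ≈ 70.17°

70.17°


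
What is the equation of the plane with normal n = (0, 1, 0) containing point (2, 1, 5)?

The plane through P with normal n = (a, b, c) satisfies n·(r - P) = 0,
i.e. ax + by + cz = a·x₀ + b·y₀ + c·z₀.
d = 0·2 + 1·1 + 0·5
  = 0 + 1 + 0
  = 1
Equation: y = 1

y = 1


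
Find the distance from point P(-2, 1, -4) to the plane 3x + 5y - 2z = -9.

distance = |a·x₀ + b·y₀ + c·z₀ - d| / √(a² + b² + c²)
  = |3·(-2) + 5·1 + (-2)·(-4) - (-9)| / √(3² + 5² + (-2)²)
  = |-6 + 5 + 8 + 9| / √(9 + 25 + 4)
  = |16| / √38
  = 16 / 6.164
  ≈ 2.596

2.596


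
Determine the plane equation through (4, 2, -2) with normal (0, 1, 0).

The plane through P with normal n = (a, b, c) satisfies n·(r - P) = 0,
i.e. ax + by + cz = a·x₀ + b·y₀ + c·z₀.
d = 0·4 + 1·2 + 0·(-2)
  = 0 + 2 + 0
  = 2
Equation: y = 2

y = 2


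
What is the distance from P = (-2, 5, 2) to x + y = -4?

distance = |a·x₀ + b·y₀ + c·z₀ - d| / √(a² + b² + c²)
  = |1·(-2) + 1·5 + 0·2 - (-4)| / √(1² + 1² + 0²)
  = |-2 + 5 + 0 + 4| / √(1 + 1 + 0)
  = |7| / √2
  = 7 / 1.414
  ≈ 4.95

4.95


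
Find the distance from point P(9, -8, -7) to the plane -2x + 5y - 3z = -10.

distance = |a·x₀ + b·y₀ + c·z₀ - d| / √(a² + b² + c²)
  = |(-2)·9 + 5·(-8) + (-3)·(-7) - (-10)| / √((-2)² + 5² + (-3)²)
  = |-18 - 40 + 21 + 10| / √(4 + 25 + 9)
  = |-27| / √38
  = 27 / 6.164
  ≈ 4.38

4.38


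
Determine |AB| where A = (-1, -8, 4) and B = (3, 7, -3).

d = √[(x₂-x₁)² + (y₂-y₁)² + (z₂-z₁)²]
  = √[4² + 15² + (-7)²]
  = √[16 + 225 + 49]
  = √290
  ≈ 17.03

17.03


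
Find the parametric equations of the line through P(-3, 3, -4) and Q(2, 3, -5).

Direction vector d = Q - P = (2 + 3, 3 - 3, -5 + 4) = (5, 0, -1)
Parametric form r = P + t·d:
x = -3 + 5t, y = 3, z = -4 - t

x = -3 + 5t, y = 3, z = -4 - t


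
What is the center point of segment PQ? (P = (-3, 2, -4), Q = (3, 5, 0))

M = ((x₁+x₂)/2, (y₁+y₂)/2, (z₁+z₂)/2)
  = ((-3 + 3)/2, (2 + 5)/2, (-4 + 0)/2)
  = (0/2, 7/2, -4/2)
  = (0, 3.5, -2)

(0, 3.5, -2)


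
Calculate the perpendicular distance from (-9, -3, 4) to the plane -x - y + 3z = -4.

distance = |a·x₀ + b·y₀ + c·z₀ - d| / √(a² + b² + c²)
  = |(-1)·(-9) + (-1)·(-3) + 3·4 - (-4)| / √((-1)² + (-1)² + 3²)
  = |9 + 3 + 12 + 4| / √(1 + 1 + 9)
  = |28| / √11
  = 28 / 3.317
  ≈ 8.442

8.442


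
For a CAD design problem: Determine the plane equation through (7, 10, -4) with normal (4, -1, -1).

The plane through P with normal n = (a, b, c) satisfies n·(r - P) = 0,
i.e. ax + by + cz = a·x₀ + b·y₀ + c·z₀.
d = 4·7 + (-1)·10 + (-1)·(-4)
  = 28 - 10 + 4
  = 22
Equation: 4x - y - z = 22

4x - y - z = 22


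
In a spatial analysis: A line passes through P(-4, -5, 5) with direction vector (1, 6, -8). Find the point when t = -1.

P(t) = P + t·d
  = (-4 + 1·(-1), -5 + 6·(-1), 5 + (-8)·(-1))
  = (-4 - 1, -5 - 6, 5 + 8)
  = (-5, -11, 13)

(-5, -11, 13)


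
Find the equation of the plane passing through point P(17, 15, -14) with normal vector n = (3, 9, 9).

The plane through P with normal n = (a, b, c) satisfies n·(r - P) = 0,
i.e. ax + by + cz = a·x₀ + b·y₀ + c·z₀.
d = 3·17 + 9·15 + 9·(-14)
  = 51 + 135 - 126
  = 60
Equation: 3x + 9y + 9z = 60

3x + 9y + 9z = 60


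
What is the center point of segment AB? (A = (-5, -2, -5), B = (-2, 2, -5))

M = ((x₁+x₂)/2, (y₁+y₂)/2, (z₁+z₂)/2)
  = ((-5 - 2)/2, (-2 + 2)/2, (-5 - 5)/2)
  = (-7/2, 0/2, -10/2)
  = (-3.5, 0, -5)

(-3.5, 0, -5)


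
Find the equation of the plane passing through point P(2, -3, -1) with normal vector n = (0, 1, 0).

The plane through P with normal n = (a, b, c) satisfies n·(r - P) = 0,
i.e. ax + by + cz = a·x₀ + b·y₀ + c·z₀.
d = 0·2 + 1·(-3) + 0·(-1)
  = 0 - 3 + 0
  = -3
Equation: y = -3

y = -3


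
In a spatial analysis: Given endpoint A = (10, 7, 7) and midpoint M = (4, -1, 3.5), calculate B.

B = 2M - A
  = (2·4 - 10, 2·(-1) - 7, 2·3.5 - 7)
  = (8 - 10, -2 - 7, 7 - 7)
  = (-2, -9, 0)

(-2, -9, 0)


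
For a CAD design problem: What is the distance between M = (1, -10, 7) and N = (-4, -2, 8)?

d = √[(x₂-x₁)² + (y₂-y₁)² + (z₂-z₁)²]
  = √[(-5)² + 8² + 1²]
  = √[25 + 64 + 1]
  = √90
  ≈ 9.487

9.487


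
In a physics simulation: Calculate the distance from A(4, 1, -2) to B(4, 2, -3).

d = √[(x₂-x₁)² + (y₂-y₁)² + (z₂-z₁)²]
  = √[0² + 1² + (-1)²]
  = √[0 + 1 + 1]
  = √2
  ≈ 1.414

1.414


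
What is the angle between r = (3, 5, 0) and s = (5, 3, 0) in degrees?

r·s = 3·5 + 5·3 + 0·0 = 15 + 15 + 0 = 30
|r| = √(3² + 5² + 0²) = √34 ≈ 5.831
|s| = √(5² + 3² + 0²) = √34 ≈ 5.831
cos θ = (r·s)/(|r||s|) = 30/(5.831·5.831) ≈ 0.8824
θ = arccos(0.8824) ≈ 28.07°

28.07°


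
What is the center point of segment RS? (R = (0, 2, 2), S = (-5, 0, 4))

M = ((x₁+x₂)/2, (y₁+y₂)/2, (z₁+z₂)/2)
  = ((0 - 5)/2, (2 + 0)/2, (2 + 4)/2)
  = (-5/2, 2/2, 6/2)
  = (-2.5, 1, 3)

(-2.5, 1, 3)


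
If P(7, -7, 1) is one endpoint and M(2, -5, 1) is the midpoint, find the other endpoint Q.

Q = 2M - P
  = (2·2 - 7, 2·(-5) - (-7), 2·1 - 1)
  = (4 - 7, -10 + 7, 2 - 1)
  = (-3, -3, 1)

(-3, -3, 1)


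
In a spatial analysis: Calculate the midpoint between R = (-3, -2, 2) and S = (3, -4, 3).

M = ((x₁+x₂)/2, (y₁+y₂)/2, (z₁+z₂)/2)
  = ((-3 + 3)/2, (-2 - 4)/2, (2 + 3)/2)
  = (0/2, -6/2, 5/2)
  = (0, -3, 2.5)

(0, -3, 2.5)


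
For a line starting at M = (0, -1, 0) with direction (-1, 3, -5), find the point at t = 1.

P(t) = M + t·d
  = (0 + (-1)·1, -1 + 3·1, 0 + (-5)·1)
  = (0 - 1, -1 + 3, 0 - 5)
  = (-1, 2, -5)

(-1, 2, -5)


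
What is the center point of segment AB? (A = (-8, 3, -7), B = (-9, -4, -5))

M = ((x₁+x₂)/2, (y₁+y₂)/2, (z₁+z₂)/2)
  = ((-8 - 9)/2, (3 - 4)/2, (-7 - 5)/2)
  = (-17/2, -1/2, -12/2)
  = (-8.5, -0.5, -6)

(-8.5, -0.5, -6)


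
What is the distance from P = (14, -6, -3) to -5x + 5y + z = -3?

distance = |a·x₀ + b·y₀ + c·z₀ - d| / √(a² + b² + c²)
  = |(-5)·14 + 5·(-6) + 1·(-3) - (-3)| / √((-5)² + 5² + 1²)
  = |-70 - 30 - 3 + 3| / √(25 + 25 + 1)
  = |-100| / √51
  = 100 / 7.141
  ≈ 14

14


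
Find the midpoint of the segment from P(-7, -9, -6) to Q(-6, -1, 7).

M = ((x₁+x₂)/2, (y₁+y₂)/2, (z₁+z₂)/2)
  = ((-7 - 6)/2, (-9 - 1)/2, (-6 + 7)/2)
  = (-13/2, -10/2, 1/2)
  = (-6.5, -5, 0.5)

(-6.5, -5, 0.5)


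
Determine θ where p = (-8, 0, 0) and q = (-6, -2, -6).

p·q = (-8)·(-6) + 0·(-2) + 0·(-6) = 48 + 0 + 0 = 48
|p| = √((-8)² + 0² + 0²) = √64 ≈ 8
|q| = √((-6)² + (-2)² + (-6)²) = √76 ≈ 8.718
cos θ = (p·q)/(|p||q|) = 48/(8·8.718) ≈ 0.6882
θ = arccos(0.6882) ≈ 46.51°

46.51°


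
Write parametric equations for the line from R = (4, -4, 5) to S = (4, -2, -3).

Direction vector d = S - R = (4 - 4, -2 + 4, -3 - 5) = (0, 2, -8)
Parametric form r = R + t·d:
x = 4, y = -4 + 2t, z = 5 - 8t

x = 4, y = -4 + 2t, z = 5 - 8t


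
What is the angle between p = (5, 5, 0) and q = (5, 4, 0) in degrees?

p·q = 5·5 + 5·4 + 0·0 = 25 + 20 + 0 = 45
|p| = √(5² + 5² + 0²) = √50 ≈ 7.071
|q| = √(5² + 4² + 0²) = √41 ≈ 6.403
cos θ = (p·q)/(|p||q|) = 45/(7.071·6.403) ≈ 0.9939
θ = arccos(0.9939) ≈ 6.34°

6.34°


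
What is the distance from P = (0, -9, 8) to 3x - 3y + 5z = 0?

distance = |a·x₀ + b·y₀ + c·z₀ - d| / √(a² + b² + c²)
  = |3·0 + (-3)·(-9) + 5·8 - 0| / √(3² + (-3)² + 5²)
  = |0 + 27 + 40 + 0| / √(9 + 9 + 25)
  = |67| / √43
  = 67 / 6.557
  ≈ 10.22

10.22


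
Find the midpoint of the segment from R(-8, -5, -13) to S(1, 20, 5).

M = ((x₁+x₂)/2, (y₁+y₂)/2, (z₁+z₂)/2)
  = ((-8 + 1)/2, (-5 + 20)/2, (-13 + 5)/2)
  = (-7/2, 15/2, -8/2)
  = (-3.5, 7.5, -4)

(-3.5, 7.5, -4)


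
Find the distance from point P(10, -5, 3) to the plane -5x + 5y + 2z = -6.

distance = |a·x₀ + b·y₀ + c·z₀ - d| / √(a² + b² + c²)
  = |(-5)·10 + 5·(-5) + 2·3 - (-6)| / √((-5)² + 5² + 2²)
  = |-50 - 25 + 6 + 6| / √(25 + 25 + 4)
  = |-63| / √54
  = 63 / 7.348
  ≈ 8.573

8.573


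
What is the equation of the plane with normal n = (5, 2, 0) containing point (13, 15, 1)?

The plane through P with normal n = (a, b, c) satisfies n·(r - P) = 0,
i.e. ax + by + cz = a·x₀ + b·y₀ + c·z₀.
d = 5·13 + 2·15 + 0·1
  = 65 + 30 + 0
  = 95
Equation: 5x + 2y = 95

5x + 2y = 95


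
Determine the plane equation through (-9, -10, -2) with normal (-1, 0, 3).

The plane through P with normal n = (a, b, c) satisfies n·(r - P) = 0,
i.e. ax + by + cz = a·x₀ + b·y₀ + c·z₀.
d = (-1)·(-9) + 0·(-10) + 3·(-2)
  = 9 + 0 - 6
  = 3
Equation: -x + 3z = 3

-x + 3z = 3


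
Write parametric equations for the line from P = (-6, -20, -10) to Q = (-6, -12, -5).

Direction vector d = Q - P = (-6 + 6, -12 + 20, -5 + 10) = (0, 8, 5)
Parametric form r = P + t·d:
x = -6, y = -20 + 8t, z = -10 + 5t

x = -6, y = -20 + 8t, z = -10 + 5t


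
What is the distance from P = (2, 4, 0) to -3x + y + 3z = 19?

distance = |a·x₀ + b·y₀ + c·z₀ - d| / √(a² + b² + c²)
  = |(-3)·2 + 1·4 + 3·0 - 19| / √((-3)² + 1² + 3²)
  = |-6 + 4 + 0 - 19| / √(9 + 1 + 9)
  = |-21| / √19
  = 21 / 4.359
  ≈ 4.818

4.818


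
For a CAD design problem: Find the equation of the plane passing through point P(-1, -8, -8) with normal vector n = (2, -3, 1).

The plane through P with normal n = (a, b, c) satisfies n·(r - P) = 0,
i.e. ax + by + cz = a·x₀ + b·y₀ + c·z₀.
d = 2·(-1) + (-3)·(-8) + 1·(-8)
  = -2 + 24 - 8
  = 14
Equation: 2x - 3y + z = 14

2x - 3y + z = 14


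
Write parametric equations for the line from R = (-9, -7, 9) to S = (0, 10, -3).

Direction vector d = S - R = (0 + 9, 10 + 7, -3 - 9) = (9, 17, -12)
Parametric form r = R + t·d:
x = -9 + 9t, y = -7 + 17t, z = 9 - 12t

x = -9 + 9t, y = -7 + 17t, z = 9 - 12t


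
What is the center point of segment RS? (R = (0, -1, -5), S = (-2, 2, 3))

M = ((x₁+x₂)/2, (y₁+y₂)/2, (z₁+z₂)/2)
  = ((0 - 2)/2, (-1 + 2)/2, (-5 + 3)/2)
  = (-2/2, 1/2, -2/2)
  = (-1, 0.5, -1)

(-1, 0.5, -1)


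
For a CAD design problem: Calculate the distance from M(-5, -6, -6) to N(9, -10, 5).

d = √[(x₂-x₁)² + (y₂-y₁)² + (z₂-z₁)²]
  = √[14² + (-4)² + 11²]
  = √[196 + 16 + 121]
  = √333
  ≈ 18.25

18.25


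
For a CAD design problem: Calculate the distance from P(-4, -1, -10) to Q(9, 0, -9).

d = √[(x₂-x₁)² + (y₂-y₁)² + (z₂-z₁)²]
  = √[13² + 1² + 1²]
  = √[169 + 1 + 1]
  = √171
  ≈ 13.08

13.08


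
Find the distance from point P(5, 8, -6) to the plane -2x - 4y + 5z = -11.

distance = |a·x₀ + b·y₀ + c·z₀ - d| / √(a² + b² + c²)
  = |(-2)·5 + (-4)·8 + 5·(-6) - (-11)| / √((-2)² + (-4)² + 5²)
  = |-10 - 32 - 30 + 11| / √(4 + 16 + 25)
  = |-61| / √45
  = 61 / 6.708
  ≈ 9.093

9.093


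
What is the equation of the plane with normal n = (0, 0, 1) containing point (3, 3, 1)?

The plane through P with normal n = (a, b, c) satisfies n·(r - P) = 0,
i.e. ax + by + cz = a·x₀ + b·y₀ + c·z₀.
d = 0·3 + 0·3 + 1·1
  = 0 + 0 + 1
  = 1
Equation: z = 1

z = 1


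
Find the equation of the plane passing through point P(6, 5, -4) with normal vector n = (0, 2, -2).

The plane through P with normal n = (a, b, c) satisfies n·(r - P) = 0,
i.e. ax + by + cz = a·x₀ + b·y₀ + c·z₀.
d = 0·6 + 2·5 + (-2)·(-4)
  = 0 + 10 + 8
  = 18
Equation: 2y - 2z = 18

2y - 2z = 18


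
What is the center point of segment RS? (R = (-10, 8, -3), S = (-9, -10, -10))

M = ((x₁+x₂)/2, (y₁+y₂)/2, (z₁+z₂)/2)
  = ((-10 - 9)/2, (8 - 10)/2, (-3 - 10)/2)
  = (-19/2, -2/2, -13/2)
  = (-9.5, -1, -6.5)

(-9.5, -1, -6.5)


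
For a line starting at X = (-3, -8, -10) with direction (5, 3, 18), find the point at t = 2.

P(t) = X + t·d
  = (-3 + 5·2, -8 + 3·2, -10 + 18·2)
  = (-3 + 10, -8 + 6, -10 + 36)
  = (7, -2, 26)

(7, -2, 26)


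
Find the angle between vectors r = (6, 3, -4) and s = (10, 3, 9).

r·s = 6·10 + 3·3 + (-4)·9 = 60 + 9 - 36 = 33
|r| = √(6² + 3² + (-4)²) = √61 ≈ 7.81
|s| = √(10² + 3² + 9²) = √190 ≈ 13.78
cos θ = (r·s)/(|r||s|) = 33/(7.81·13.78) ≈ 0.3065
θ = arccos(0.3065) ≈ 72.15°

72.15°


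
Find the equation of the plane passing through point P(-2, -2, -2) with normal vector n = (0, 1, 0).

The plane through P with normal n = (a, b, c) satisfies n·(r - P) = 0,
i.e. ax + by + cz = a·x₀ + b·y₀ + c·z₀.
d = 0·(-2) + 1·(-2) + 0·(-2)
  = 0 - 2 + 0
  = -2
Equation: y = -2

y = -2


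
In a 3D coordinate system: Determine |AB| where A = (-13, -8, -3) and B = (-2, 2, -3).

d = √[(x₂-x₁)² + (y₂-y₁)² + (z₂-z₁)²]
  = √[11² + 10² + 0²]
  = √[121 + 100 + 0]
  = √221
  ≈ 14.87

14.87


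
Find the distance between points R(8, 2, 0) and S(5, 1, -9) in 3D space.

d = √[(x₂-x₁)² + (y₂-y₁)² + (z₂-z₁)²]
  = √[(-3)² + (-1)² + (-9)²]
  = √[9 + 1 + 81]
  = √91
  ≈ 9.539

9.539


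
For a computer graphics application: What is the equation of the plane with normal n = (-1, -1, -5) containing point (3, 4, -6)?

The plane through P with normal n = (a, b, c) satisfies n·(r - P) = 0,
i.e. ax + by + cz = a·x₀ + b·y₀ + c·z₀.
d = (-1)·3 + (-1)·4 + (-5)·(-6)
  = -3 - 4 + 30
  = 23
Equation: -x - y - 5z = 23

-x - y - 5z = 23


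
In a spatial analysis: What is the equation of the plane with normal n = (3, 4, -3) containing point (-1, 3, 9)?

The plane through P with normal n = (a, b, c) satisfies n·(r - P) = 0,
i.e. ax + by + cz = a·x₀ + b·y₀ + c·z₀.
d = 3·(-1) + 4·3 + (-3)·9
  = -3 + 12 - 27
  = -18
Equation: 3x + 4y - 3z = -18

3x + 4y - 3z = -18


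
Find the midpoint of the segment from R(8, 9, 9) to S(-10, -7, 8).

M = ((x₁+x₂)/2, (y₁+y₂)/2, (z₁+z₂)/2)
  = ((8 - 10)/2, (9 - 7)/2, (9 + 8)/2)
  = (-2/2, 2/2, 17/2)
  = (-1, 1, 8.5)

(-1, 1, 8.5)


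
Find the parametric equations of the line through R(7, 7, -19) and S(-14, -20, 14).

Direction vector d = S - R = (-14 - 7, -20 - 7, 14 + 19) = (-21, -27, 33)
Parametric form r = R + t·d:
x = 7 - 21t, y = 7 - 27t, z = -19 + 33t

x = 7 - 21t, y = 7 - 27t, z = -19 + 33t


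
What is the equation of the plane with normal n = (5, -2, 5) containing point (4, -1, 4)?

The plane through P with normal n = (a, b, c) satisfies n·(r - P) = 0,
i.e. ax + by + cz = a·x₀ + b·y₀ + c·z₀.
d = 5·4 + (-2)·(-1) + 5·4
  = 20 + 2 + 20
  = 42
Equation: 5x - 2y + 5z = 42

5x - 2y + 5z = 42


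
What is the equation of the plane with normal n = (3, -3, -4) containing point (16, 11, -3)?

The plane through P with normal n = (a, b, c) satisfies n·(r - P) = 0,
i.e. ax + by + cz = a·x₀ + b·y₀ + c·z₀.
d = 3·16 + (-3)·11 + (-4)·(-3)
  = 48 - 33 + 12
  = 27
Equation: 3x - 3y - 4z = 27

3x - 3y - 4z = 27


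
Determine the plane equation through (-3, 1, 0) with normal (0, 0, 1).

The plane through P with normal n = (a, b, c) satisfies n·(r - P) = 0,
i.e. ax + by + cz = a·x₀ + b·y₀ + c·z₀.
d = 0·(-3) + 0·1 + 1·0
  = 0 + 0 + 0
  = 0
Equation: z = 0

z = 0


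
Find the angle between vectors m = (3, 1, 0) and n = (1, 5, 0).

m·n = 3·1 + 1·5 + 0·0 = 3 + 5 + 0 = 8
|m| = √(3² + 1² + 0²) = √10 ≈ 3.162
|n| = √(1² + 5² + 0²) = √26 ≈ 5.099
cos θ = (m·n)/(|m||n|) = 8/(3.162·5.099) ≈ 0.4961
θ = arccos(0.4961) ≈ 60.26°

60.26°


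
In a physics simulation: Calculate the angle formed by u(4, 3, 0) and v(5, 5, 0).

u·v = 4·5 + 3·5 + 0·0 = 20 + 15 + 0 = 35
|u| = √(4² + 3² + 0²) = √25 ≈ 5
|v| = √(5² + 5² + 0²) = √50 ≈ 7.071
cos θ = (u·v)/(|u||v|) = 35/(5·7.071) ≈ 0.9899
θ = arccos(0.9899) ≈ 8.13°

8.13°


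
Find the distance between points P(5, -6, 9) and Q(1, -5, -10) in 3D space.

d = √[(x₂-x₁)² + (y₂-y₁)² + (z₂-z₁)²]
  = √[(-4)² + 1² + (-19)²]
  = √[16 + 1 + 361]
  = √378
  ≈ 19.44

19.44


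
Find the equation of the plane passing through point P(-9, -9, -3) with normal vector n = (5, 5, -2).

The plane through P with normal n = (a, b, c) satisfies n·(r - P) = 0,
i.e. ax + by + cz = a·x₀ + b·y₀ + c·z₀.
d = 5·(-9) + 5·(-9) + (-2)·(-3)
  = -45 - 45 + 6
  = -84
Equation: 5x + 5y - 2z = -84

5x + 5y - 2z = -84


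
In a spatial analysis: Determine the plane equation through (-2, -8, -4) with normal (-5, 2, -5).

The plane through P with normal n = (a, b, c) satisfies n·(r - P) = 0,
i.e. ax + by + cz = a·x₀ + b·y₀ + c·z₀.
d = (-5)·(-2) + 2·(-8) + (-5)·(-4)
  = 10 - 16 + 20
  = 14
Equation: -5x + 2y - 5z = 14

-5x + 2y - 5z = 14


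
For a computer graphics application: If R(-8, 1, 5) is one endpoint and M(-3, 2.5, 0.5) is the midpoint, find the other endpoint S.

S = 2M - R
  = (2·(-3) - (-8), 2·2.5 - 1, 2·0.5 - 5)
  = (-6 + 8, 5 - 1, 1 - 5)
  = (2, 4, -4)

(2, 4, -4)


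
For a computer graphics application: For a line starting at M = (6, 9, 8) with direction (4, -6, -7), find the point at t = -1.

P(t) = M + t·d
  = (6 + 4·(-1), 9 + (-6)·(-1), 8 + (-7)·(-1))
  = (6 - 4, 9 + 6, 8 + 7)
  = (2, 15, 15)

(2, 15, 15)


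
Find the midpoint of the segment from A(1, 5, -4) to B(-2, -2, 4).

M = ((x₁+x₂)/2, (y₁+y₂)/2, (z₁+z₂)/2)
  = ((1 - 2)/2, (5 - 2)/2, (-4 + 4)/2)
  = (-1/2, 3/2, 0/2)
  = (-0.5, 1.5, 0)

(-0.5, 1.5, 0)


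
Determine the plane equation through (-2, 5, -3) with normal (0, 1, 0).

The plane through P with normal n = (a, b, c) satisfies n·(r - P) = 0,
i.e. ax + by + cz = a·x₀ + b·y₀ + c·z₀.
d = 0·(-2) + 1·5 + 0·(-3)
  = 0 + 5 + 0
  = 5
Equation: y = 5

y = 5


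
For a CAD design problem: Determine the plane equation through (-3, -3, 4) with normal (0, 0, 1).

The plane through P with normal n = (a, b, c) satisfies n·(r - P) = 0,
i.e. ax + by + cz = a·x₀ + b·y₀ + c·z₀.
d = 0·(-3) + 0·(-3) + 1·4
  = 0 + 0 + 4
  = 4
Equation: z = 4

z = 4


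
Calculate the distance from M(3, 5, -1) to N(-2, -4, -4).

d = √[(x₂-x₁)² + (y₂-y₁)² + (z₂-z₁)²]
  = √[(-5)² + (-9)² + (-3)²]
  = √[25 + 81 + 9]
  = √115
  ≈ 10.72

10.72


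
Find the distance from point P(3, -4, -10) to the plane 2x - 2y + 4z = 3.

distance = |a·x₀ + b·y₀ + c·z₀ - d| / √(a² + b² + c²)
  = |2·3 + (-2)·(-4) + 4·(-10) - 3| / √(2² + (-2)² + 4²)
  = |6 + 8 - 40 - 3| / √(4 + 4 + 16)
  = |-29| / √24
  = 29 / 4.899
  ≈ 5.92

5.92


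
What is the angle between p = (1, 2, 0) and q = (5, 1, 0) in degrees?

p·q = 1·5 + 2·1 + 0·0 = 5 + 2 + 0 = 7
|p| = √(1² + 2² + 0²) = √5 ≈ 2.236
|q| = √(5² + 1² + 0²) = √26 ≈ 5.099
cos θ = (p·q)/(|p||q|) = 7/(2.236·5.099) ≈ 0.6139
θ = arccos(0.6139) ≈ 52.13°

52.13°


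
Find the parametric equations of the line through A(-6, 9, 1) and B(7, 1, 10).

Direction vector d = B - A = (7 + 6, 1 - 9, 10 - 1) = (13, -8, 9)
Parametric form r = A + t·d:
x = -6 + 13t, y = 9 - 8t, z = 1 + 9t

x = -6 + 13t, y = 9 - 8t, z = 1 + 9t


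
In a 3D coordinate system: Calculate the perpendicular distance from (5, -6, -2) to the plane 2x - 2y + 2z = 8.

distance = |a·x₀ + b·y₀ + c·z₀ - d| / √(a² + b² + c²)
  = |2·5 + (-2)·(-6) + 2·(-2) - 8| / √(2² + (-2)² + 2²)
  = |10 + 12 - 4 - 8| / √(4 + 4 + 4)
  = |10| / √12
  = 10 / 3.464
  ≈ 2.887

2.887


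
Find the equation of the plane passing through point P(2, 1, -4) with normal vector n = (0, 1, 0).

The plane through P with normal n = (a, b, c) satisfies n·(r - P) = 0,
i.e. ax + by + cz = a·x₀ + b·y₀ + c·z₀.
d = 0·2 + 1·1 + 0·(-4)
  = 0 + 1 + 0
  = 1
Equation: y = 1

y = 1


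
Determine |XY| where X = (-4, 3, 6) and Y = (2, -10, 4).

d = √[(x₂-x₁)² + (y₂-y₁)² + (z₂-z₁)²]
  = √[6² + (-13)² + (-2)²]
  = √[36 + 169 + 4]
  = √209
  ≈ 14.46

14.46


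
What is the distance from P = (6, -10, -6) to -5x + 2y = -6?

distance = |a·x₀ + b·y₀ + c·z₀ - d| / √(a² + b² + c²)
  = |(-5)·6 + 2·(-10) + 0·(-6) - (-6)| / √((-5)² + 2² + 0²)
  = |-30 - 20 + 0 + 6| / √(25 + 4 + 0)
  = |-44| / √29
  = 44 / 5.385
  ≈ 8.171

8.171


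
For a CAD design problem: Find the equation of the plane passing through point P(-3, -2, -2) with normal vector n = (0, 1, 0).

The plane through P with normal n = (a, b, c) satisfies n·(r - P) = 0,
i.e. ax + by + cz = a·x₀ + b·y₀ + c·z₀.
d = 0·(-3) + 1·(-2) + 0·(-2)
  = 0 - 2 + 0
  = -2
Equation: y = -2

y = -2


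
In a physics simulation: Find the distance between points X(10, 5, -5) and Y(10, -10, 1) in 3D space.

d = √[(x₂-x₁)² + (y₂-y₁)² + (z₂-z₁)²]
  = √[0² + (-15)² + 6²]
  = √[0 + 225 + 36]
  = √261
  ≈ 16.16

16.16


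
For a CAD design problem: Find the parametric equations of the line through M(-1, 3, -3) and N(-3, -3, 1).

Direction vector d = N - M = (-3 + 1, -3 - 3, 1 + 3) = (-2, -6, 4)
Parametric form r = M + t·d:
x = -1 - 2t, y = 3 - 6t, z = -3 + 4t

x = -1 - 2t, y = 3 - 6t, z = -3 + 4t


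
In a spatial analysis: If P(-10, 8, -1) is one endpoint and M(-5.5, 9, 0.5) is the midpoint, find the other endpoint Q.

Q = 2M - P
  = (2·(-5.5) - (-10), 2·9 - 8, 2·0.5 - (-1))
  = (-11 + 10, 18 - 8, 1 + 1)
  = (-1, 10, 2)

(-1, 10, 2)


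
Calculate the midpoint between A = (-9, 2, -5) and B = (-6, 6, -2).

M = ((x₁+x₂)/2, (y₁+y₂)/2, (z₁+z₂)/2)
  = ((-9 - 6)/2, (2 + 6)/2, (-5 - 2)/2)
  = (-15/2, 8/2, -7/2)
  = (-7.5, 4, -3.5)

(-7.5, 4, -3.5)


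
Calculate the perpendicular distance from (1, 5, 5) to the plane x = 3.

distance = |a·x₀ + b·y₀ + c·z₀ - d| / √(a² + b² + c²)
  = |1·1 + 0·5 + 0·5 - 3| / √(1² + 0² + 0²)
  = |1 + 0 + 0 - 3| / √(1 + 0 + 0)
  = |-2| / √1
  = 2 / 1
  ≈ 2

2


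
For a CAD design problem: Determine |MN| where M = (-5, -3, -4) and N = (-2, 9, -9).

d = √[(x₂-x₁)² + (y₂-y₁)² + (z₂-z₁)²]
  = √[3² + 12² + (-5)²]
  = √[9 + 144 + 25]
  = √178
  ≈ 13.34

13.34


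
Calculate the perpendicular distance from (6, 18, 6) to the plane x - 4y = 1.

distance = |a·x₀ + b·y₀ + c·z₀ - d| / √(a² + b² + c²)
  = |1·6 + (-4)·18 + 0·6 - 1| / √(1² + (-4)² + 0²)
  = |6 - 72 + 0 - 1| / √(1 + 16 + 0)
  = |-67| / √17
  = 67 / 4.123
  ≈ 16.25

16.25


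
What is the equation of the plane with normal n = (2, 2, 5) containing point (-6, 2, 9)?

The plane through P with normal n = (a, b, c) satisfies n·(r - P) = 0,
i.e. ax + by + cz = a·x₀ + b·y₀ + c·z₀.
d = 2·(-6) + 2·2 + 5·9
  = -12 + 4 + 45
  = 37
Equation: 2x + 2y + 5z = 37

2x + 2y + 5z = 37


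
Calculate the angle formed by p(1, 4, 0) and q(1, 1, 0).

p·q = 1·1 + 4·1 + 0·0 = 1 + 4 + 0 = 5
|p| = √(1² + 4² + 0²) = √17 ≈ 4.123
|q| = √(1² + 1² + 0²) = √2 ≈ 1.414
cos θ = (p·q)/(|p||q|) = 5/(4.123·1.414) ≈ 0.8575
θ = arccos(0.8575) ≈ 30.96°

30.96°


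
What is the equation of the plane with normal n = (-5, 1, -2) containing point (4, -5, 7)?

The plane through P with normal n = (a, b, c) satisfies n·(r - P) = 0,
i.e. ax + by + cz = a·x₀ + b·y₀ + c·z₀.
d = (-5)·4 + 1·(-5) + (-2)·7
  = -20 - 5 - 14
  = -39
Equation: -5x + y - 2z = -39

-5x + y - 2z = -39


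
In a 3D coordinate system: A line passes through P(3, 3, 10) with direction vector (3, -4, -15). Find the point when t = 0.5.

P(t) = P + t·d
  = (3 + 3·0.5, 3 + (-4)·0.5, 10 + (-15)·0.5)
  = (3 + 1.5, 3 - 2, 10 - 7.5)
  = (4.5, 1, 2.5)

(4.5, 1, 2.5)


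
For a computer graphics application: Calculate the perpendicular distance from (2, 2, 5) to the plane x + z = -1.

distance = |a·x₀ + b·y₀ + c·z₀ - d| / √(a² + b² + c²)
  = |1·2 + 0·2 + 1·5 - (-1)| / √(1² + 0² + 1²)
  = |2 + 0 + 5 + 1| / √(1 + 0 + 1)
  = |8| / √2
  = 8 / 1.414
  ≈ 5.657

5.657


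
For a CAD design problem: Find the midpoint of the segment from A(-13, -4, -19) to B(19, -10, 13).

M = ((x₁+x₂)/2, (y₁+y₂)/2, (z₁+z₂)/2)
  = ((-13 + 19)/2, (-4 - 10)/2, (-19 + 13)/2)
  = (6/2, -14/2, -6/2)
  = (3, -7, -3)

(3, -7, -3)


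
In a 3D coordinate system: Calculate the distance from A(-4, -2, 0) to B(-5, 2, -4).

d = √[(x₂-x₁)² + (y₂-y₁)² + (z₂-z₁)²]
  = √[(-1)² + 4² + (-4)²]
  = √[1 + 16 + 16]
  = √33
  ≈ 5.745

5.745


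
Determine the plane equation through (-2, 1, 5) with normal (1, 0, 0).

The plane through P with normal n = (a, b, c) satisfies n·(r - P) = 0,
i.e. ax + by + cz = a·x₀ + b·y₀ + c·z₀.
d = 1·(-2) + 0·1 + 0·5
  = -2 + 0 + 0
  = -2
Equation: x = -2

x = -2


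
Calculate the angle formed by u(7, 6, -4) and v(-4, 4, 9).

u·v = 7·(-4) + 6·4 + (-4)·9 = -28 + 24 - 36 = -40
|u| = √(7² + 6² + (-4)²) = √101 ≈ 10.05
|v| = √((-4)² + 4² + 9²) = √113 ≈ 10.63
cos θ = (u·v)/(|u||v|) = -40/(10.05·10.63) ≈ -0.3744
θ = arccos(-0.3744) ≈ 112°

112°


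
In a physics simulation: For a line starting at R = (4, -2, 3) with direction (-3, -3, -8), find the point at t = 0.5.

P(t) = R + t·d
  = (4 + (-3)·0.5, -2 + (-3)·0.5, 3 + (-8)·0.5)
  = (4 - 1.5, -2 - 1.5, 3 - 4)
  = (2.5, -3.5, -1)

(2.5, -3.5, -1)


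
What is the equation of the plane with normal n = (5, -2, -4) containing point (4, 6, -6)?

The plane through P with normal n = (a, b, c) satisfies n·(r - P) = 0,
i.e. ax + by + cz = a·x₀ + b·y₀ + c·z₀.
d = 5·4 + (-2)·6 + (-4)·(-6)
  = 20 - 12 + 24
  = 32
Equation: 5x - 2y - 4z = 32

5x - 2y - 4z = 32


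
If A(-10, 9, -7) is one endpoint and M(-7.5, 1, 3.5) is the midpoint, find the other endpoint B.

B = 2M - A
  = (2·(-7.5) - (-10), 2·1 - 9, 2·3.5 - (-7))
  = (-15 + 10, 2 - 9, 7 + 7)
  = (-5, -7, 14)

(-5, -7, 14)


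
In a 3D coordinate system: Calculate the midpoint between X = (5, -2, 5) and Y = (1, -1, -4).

M = ((x₁+x₂)/2, (y₁+y₂)/2, (z₁+z₂)/2)
  = ((5 + 1)/2, (-2 - 1)/2, (5 - 4)/2)
  = (6/2, -3/2, 1/2)
  = (3, -1.5, 0.5)

(3, -1.5, 0.5)


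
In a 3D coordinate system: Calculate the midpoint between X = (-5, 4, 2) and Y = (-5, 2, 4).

M = ((x₁+x₂)/2, (y₁+y₂)/2, (z₁+z₂)/2)
  = ((-5 - 5)/2, (4 + 2)/2, (2 + 4)/2)
  = (-10/2, 6/2, 6/2)
  = (-5, 3, 3)

(-5, 3, 3)


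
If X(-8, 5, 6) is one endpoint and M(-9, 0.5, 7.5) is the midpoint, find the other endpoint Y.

Y = 2M - X
  = (2·(-9) - (-8), 2·0.5 - 5, 2·7.5 - 6)
  = (-18 + 8, 1 - 5, 15 - 6)
  = (-10, -4, 9)

(-10, -4, 9)


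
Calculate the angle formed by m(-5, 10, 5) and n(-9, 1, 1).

m·n = (-5)·(-9) + 10·1 + 5·1 = 45 + 10 + 5 = 60
|m| = √((-5)² + 10² + 5²) = √150 ≈ 12.25
|n| = √((-9)² + 1² + 1²) = √83 ≈ 9.11
cos θ = (m·n)/(|m||n|) = 60/(12.25·9.11) ≈ 0.5377
θ = arccos(0.5377) ≈ 57.47°

57.47°


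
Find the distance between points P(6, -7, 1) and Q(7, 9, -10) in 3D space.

d = √[(x₂-x₁)² + (y₂-y₁)² + (z₂-z₁)²]
  = √[1² + 16² + (-11)²]
  = √[1 + 256 + 121]
  = √378
  ≈ 19.44

19.44


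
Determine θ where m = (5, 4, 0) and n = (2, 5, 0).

m·n = 5·2 + 4·5 + 0·0 = 10 + 20 + 0 = 30
|m| = √(5² + 4² + 0²) = √41 ≈ 6.403
|n| = √(2² + 5² + 0²) = √29 ≈ 5.385
cos θ = (m·n)/(|m||n|) = 30/(6.403·5.385) ≈ 0.87
θ = arccos(0.87) ≈ 29.54°

29.54°


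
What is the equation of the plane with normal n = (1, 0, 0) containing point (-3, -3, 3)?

The plane through P with normal n = (a, b, c) satisfies n·(r - P) = 0,
i.e. ax + by + cz = a·x₀ + b·y₀ + c·z₀.
d = 1·(-3) + 0·(-3) + 0·3
  = -3 + 0 + 0
  = -3
Equation: x = -3

x = -3
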